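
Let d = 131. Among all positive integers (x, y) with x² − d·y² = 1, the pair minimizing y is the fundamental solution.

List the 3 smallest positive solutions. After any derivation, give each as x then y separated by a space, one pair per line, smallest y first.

10610 927
225144199 19670940
4777559892170 417417345873

√131 → a₀=11, period (2,4,11,4,2,22); ℓ=6 even so k=5
i=0: a=11 ⇒ p=11, q=1
…
i=2: a=4 ⇒ p=103, q=9
i=3: a=11 ⇒ p=1156, q=101
i=4: a=4 ⇒ p=4727, q=413
i=5: a=2 ⇒ p=10610, q=927
fundamental: x₁=10610, y₁=927  (since 112572100 − 131·859329 = 1)
(x_2, y_2) = (10610·10610 + 131·927·927, 10610·927 + 927·10610) = (225144199, 19670940)
(x_3, y_3) = (10610·225144199 + 131·927·19670940, 10610·19670940 + 927·225144199) = (4777559892170, 417417345873)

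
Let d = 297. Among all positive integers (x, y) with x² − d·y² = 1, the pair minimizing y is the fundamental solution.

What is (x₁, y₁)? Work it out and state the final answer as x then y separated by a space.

48599 2820

[17; 4,3,1,1,2,1,1,3,4,34] for √297; ℓ=10 ⇒ convergent index 9
k=0  a_k=17  p_k/q_k = 17/1
…
k=2  a_k=3  p_k/q_k = 224/13
…
k=7  a_k=1  p_k/q_k = 3171/184
k=8  a_k=3  p_k/q_k = 11357/659
k=9  a_k=4  p_k/q_k = 48599/2820
(x₁, y₁) = (48599, 2820);  48599² − 297·2820² = 1 ✓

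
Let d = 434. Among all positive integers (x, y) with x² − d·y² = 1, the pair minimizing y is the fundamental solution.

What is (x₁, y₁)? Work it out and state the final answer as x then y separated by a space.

125 6

√434 → a₀=20, period (1,4,1,40); ℓ=4 even so k=3
step 0: (20, 1)  from 20·(1,0) + (0,1)
…
step 2: (104, 5)  from 4·(21,1) + (20,1)
step 3: (125, 6)  from 1·(104,5) + (21,1)
(x₁, y₁) = (125, 6);  125² − 434·6² = 1 ✓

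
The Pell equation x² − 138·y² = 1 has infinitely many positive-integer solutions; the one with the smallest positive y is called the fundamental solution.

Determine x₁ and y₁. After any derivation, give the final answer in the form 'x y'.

47 4

d=138: √d = [11; 1,2,1,22] (ℓ=4, even), read p_3/q_3
a_0=11:  p_0=11·1+0=11,  q_0=11·0+1=1
…
a_2=2:  p_2=2·12+11=35,  q_2=2·1+1=3
a_3=1:  p_3=1·35+12=47,  q_3=1·3+1=4
fundamental: x₁=47, y₁=4  (since 2209 − 138·16 = 1)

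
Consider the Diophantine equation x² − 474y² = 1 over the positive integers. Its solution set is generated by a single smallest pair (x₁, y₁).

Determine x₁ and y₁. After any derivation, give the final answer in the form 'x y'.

√474 → a₀=21, period (1,3,2,1,1,…,3,1,42); ℓ=14 even so k=13
a_0=21:  p_0=21·1+0=21,  q_0=21·0+1=1
…
a_4=1:  p_4=1·196+87=283,  q_4=1·9+4=13
a_5=1:  p_5=1·283+196=479,  q_5=1·13+9=22
…
a_7=6:  p_7=6·762+479=5051,  q_7=6·35+22=232
a_8=1:  p_8=1·5051+762=5813,  q_8=1·232+35=267
a_9=1:  p_9=1·5813+5051=10864,  q_9=1·267+232=499
…
a_11=2:  p_11=2·16677+10864=44218,  q_11=2·766+499=2031
a_12=3:  p_12=3·44218+16677=149331,  q_12=3·2031+766=6859
a_13=1:  p_13=1·149331+44218=193549,  q_13=1·6859+2031=8890
→ (193549, 8890).  Check: 193549²=37461215401, 474·8890²=37461215400, difference 1.

193549 8890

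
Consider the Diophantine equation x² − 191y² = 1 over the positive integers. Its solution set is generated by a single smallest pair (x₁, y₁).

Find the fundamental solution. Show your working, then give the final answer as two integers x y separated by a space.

√191 = [13; 1,4,1,1,3,…,4,1,26, …], period ℓ=16 (even) → k=15
step 0: (13, 1)  from 13·(1,0) + (0,1)
…
step 6: (1230, 89)  from 2·(539,39) + (152,11)
step 7: (2999, 217)  from 2·(1230,89) + (539,39)
step 8: (40217, 2910)  from 13·(2999,217) + (1230,89)
step 9: (83433, 6037)  from 2·(40217,2910) + (2999,217)
…
step 11: (704682, 50989)  from 3·(207083,14984) + (83433,6037)
…
step 14: (7377553, 533821)  from 4·(1616447,116962) + (911765,65973)
step 15: (8994000, 650783)  from 1·(7377553,533821) + (1616447,116962)
(x₁, y₁) = (8994000, 650783);  8994000² − 191·650783² = 1 ✓

8994000 650783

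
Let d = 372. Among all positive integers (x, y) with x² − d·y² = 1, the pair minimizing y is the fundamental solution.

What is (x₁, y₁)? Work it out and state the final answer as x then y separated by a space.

d=372: √d = [19; 3,2,12,2,3,38] (ℓ=6, even), read p_5/q_5
k=0  a_k=19  p_k/q_k = 19/1
…
k=2  a_k=2  p_k/q_k = 135/7
k=3  a_k=12  p_k/q_k = 1678/87
k=4  a_k=2  p_k/q_k = 3491/181
k=5  a_k=3  p_k/q_k = 12151/630
→ (12151, 630).  Check: 12151²=147646801, 372·630²=147646800, difference 1.

12151 630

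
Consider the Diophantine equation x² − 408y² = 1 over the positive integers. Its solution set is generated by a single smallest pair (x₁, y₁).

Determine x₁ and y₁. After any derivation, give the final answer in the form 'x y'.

101 5

d=408: √d = [20; 5,40] (ℓ=2, even), read p_1/q_1
a_0=20:  p_0=20·1+0=20,  q_0=20·0+1=1
a_1=5:  p_1=5·20+1=101,  q_1=5·1+0=5
→ (101, 5).  Check: 101²=10201, 408·5²=10200, difference 1.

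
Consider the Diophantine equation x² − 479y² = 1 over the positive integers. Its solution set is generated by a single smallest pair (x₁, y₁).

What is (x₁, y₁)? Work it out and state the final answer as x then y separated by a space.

d=479: √d = [21; 1,7,1,3,2,21,2,3,1,7,1,42] (ℓ=12, even), read p_11/q_11
step 0: (21, 1)  from 21·(1,0) + (0,1)
…
step 2: (175, 8)  from 7·(22,1) + (21,1)
…
step 6: (37075, 1694)  from 21·(1729,79) + (766,35)
…
step 10: (2648849, 121029)  from 7·(340591,15562) + (264712,12095)
step 11: (2989440, 136591)  from 1·(2648849,121029) + (340591,15562)
(x₁, y₁) = (2989440, 136591);  2989440² − 479·136591² = 1 ✓

2989440 136591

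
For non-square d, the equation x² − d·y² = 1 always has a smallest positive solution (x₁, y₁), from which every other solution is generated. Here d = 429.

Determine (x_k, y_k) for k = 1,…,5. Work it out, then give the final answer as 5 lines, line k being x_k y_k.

1524095 73584
4645731138049 224298012960
14161071197688057215 683702960124468816
43165635614076113391052801 2084056526021580302230080
131577058822456507006275549422975 6352600262053037158494583086384

√429 → a₀=20, period (1,2,2,9,1,12,1,9,2,2,1,40); ℓ=12 even so k=11
step 0: (20, 1)  from 20·(1,0) + (0,1)
…
step 3: (145, 7)  from 2·(62,3) + (21,1)
step 4: (1367, 66)  from 9·(145,7) + (62,3)
step 5: (1512, 73)  from 1·(1367,66) + (145,7)
step 6: (19511, 942)  from 12·(1512,73) + (1367,66)
step 7: (21023, 1015)  from 1·(19511,942) + (1512,73)
step 8: (208718, 10077)  from 9·(21023,1015) + (19511,942)
…
step 10: (1085636, 52415)  from 2·(438459,21169) + (208718,10077)
step 11: (1524095, 73584)  from 1·(1085636,52415) + (438459,21169)
→ (1524095, 73584).  Check: 1524095²=2322865569025, 429·73584²=2322865569024, difference 1.
k=2:  x_2 = 1524095·1524095+429·73584·73584 = 4645731138049,  y_2 = 1524095·73584+73584·1524095 = 224298012960
k=3:  x_3 = 1524095·4645731138049+429·73584·224298012960 = 14161071197688057215,  y_3 = 1524095·224298012960+73584·4645731138049 = 683702960124468816
k=4:  x_4 = 1524095·14161071197688057215+429·73584·683702960124468816 = 43165635614076113391052801,  y_4 = 1524095·683702960124468816+73584·14161071197688057215 = 2084056526021580302230080
k=5:  x_5 = 1524095·43165635614076113391052801+429·73584·2084056526021580302230080 = 131577058822456507006275549422975,  y_5 = 1524095·2084056526021580302230080+73584·43165635614076113391052801 = 6352600262053037158494583086384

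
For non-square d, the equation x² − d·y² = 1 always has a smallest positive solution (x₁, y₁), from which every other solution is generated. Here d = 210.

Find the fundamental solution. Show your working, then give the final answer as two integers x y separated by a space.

[14; 2,28] for √210; ℓ=2 ⇒ convergent index 1
a_0=14:  p_0=14·1+0=14,  q_0=14·0+1=1
a_1=2:  p_1=2·14+1=29,  q_1=2·1+0=2
fundamental: x₁=29, y₁=2  (since 841 − 210·4 = 1)

29 2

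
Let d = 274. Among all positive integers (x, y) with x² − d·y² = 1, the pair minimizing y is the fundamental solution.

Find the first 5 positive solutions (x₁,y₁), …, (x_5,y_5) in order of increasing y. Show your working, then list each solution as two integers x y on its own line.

√274 = [16; 1,1,4,4,1,1,32, …], period ℓ=7 (odd) → k=13
k=0  a_k=16  p_k/q_k = 16/1
…
k=5  a_k=1  p_k/q_k = 778/47
…
k=7  a_k=32  p_k/q_k = 45802/2767
…
k=9  a_k=1  p_k/q_k = 93011/5619
k=10  a_k=4  p_k/q_k = 419253/25328
…
k=12  a_k=1  p_k/q_k = 2189276/132259
k=13  a_k=1  p_k/q_k = 3959299/239190
fundamental: x₁=3959299, y₁=239190  (since 15676048571401 − 274·57211856100 = 1)
(x_2, y_2) = (3959299·3959299 + 274·239190·239190, 3959299·239190 + 239190·3959299) = (31352097142801, 1894049455620)
(x_3, y_3) = (3959299·31352097142801 + 274·239190·1894049455620, 3959299·1894049455620 + 239190·31352097142801) = (248264653730785753699, 14998216231173381570)
(x_4, y_4) = (3959299·248264653730785753699 + 274·239190·14998216231173381570, 3959299·14998216231173381570 + 239190·248264653730785753699) = (1965907990503261255572251201, 118764845051735182903983240)
(x_5, y_5) = (3959299·1965907990503261255572251201 + 274·239190·118764845051735182903983240, 3959299·118764845051735182903983240 + 239190·1965907990503261255572251201) = (15567235081782895307198186429982499, 940451064496965117656884702915950)

3959299 239190
31352097142801 1894049455620
248264653730785753699 14998216231173381570
1965907990503261255572251201 118764845051735182903983240
15567235081782895307198186429982499 940451064496965117656884702915950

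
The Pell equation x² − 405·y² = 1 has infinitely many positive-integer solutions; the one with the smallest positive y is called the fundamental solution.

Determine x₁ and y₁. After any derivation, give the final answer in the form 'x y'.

161 8

[20; 8,40] for √405; ℓ=2 ⇒ convergent index 1
a_0=20:  p_0=20·1+0=20,  q_0=20·0+1=1
a_1=8:  p_1=8·20+1=161,  q_1=8·1+0=8
→ (161, 8).  Check: 161²=25921, 405·8²=25920, difference 1.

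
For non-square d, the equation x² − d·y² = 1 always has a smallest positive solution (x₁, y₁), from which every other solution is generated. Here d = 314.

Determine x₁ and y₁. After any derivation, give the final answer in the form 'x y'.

[17; 1,2,1,1,2,1,34] for √314; ℓ=7 ⇒ convergent index 13
step 0: (17, 1)  from 17·(1,0) + (0,1)
step 1: (18, 1)  from 1·(17,1) + (1,0)
step 2: (53, 3)  from 2·(18,1) + (17,1)
…
step 4: (124, 7)  from 1·(71,4) + (53,3)
step 5: (319, 18)  from 2·(124,7) + (71,4)
step 6: (443, 25)  from 1·(319,18) + (124,7)
…
step 8: (15824, 893)  from 1·(15381,868) + (443,25)
step 9: (47029, 2654)  from 2·(15824,893) + (15381,868)
step 10: (62853, 3547)  from 1·(47029,2654) + (15824,893)
…
step 12: (282617, 15949)  from 2·(109882,6201) + (62853,3547)
step 13: (392499, 22150)  from 1·(282617,15949) + (109882,6201)
→ (392499, 22150).  Check: 392499²=154055465001, 314·22150²=154055465000, difference 1.

392499 22150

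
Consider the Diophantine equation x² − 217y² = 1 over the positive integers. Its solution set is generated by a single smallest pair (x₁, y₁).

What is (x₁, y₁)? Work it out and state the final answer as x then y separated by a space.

3844063 260952

√217 → a₀=14, period (1,2,1,2,1,…,2,1,28); ℓ=16 even so k=15
i=0: a=14 ⇒ p=14, q=1
i=1: a=1 ⇒ p=15, q=1
i=2: a=2 ⇒ p=44, q=3
i=3: a=1 ⇒ p=59, q=4
i=4: a=2 ⇒ p=162, q=11
i=5: a=1 ⇒ p=221, q=15
…
i=7: a=9 ⇒ p=3668, q=249
i=8: a=4 ⇒ p=15055, q=1022
…
i=10: a=1 ⇒ p=154218, q=10469
…
i=12: a=2 ⇒ p=740980, q=50301
…
i=14: a=2 ⇒ p=2809702, q=190735
i=15: a=1 ⇒ p=3844063, q=260952
(x₁, y₁) = (3844063, 260952);  3844063² − 217·260952² = 1 ✓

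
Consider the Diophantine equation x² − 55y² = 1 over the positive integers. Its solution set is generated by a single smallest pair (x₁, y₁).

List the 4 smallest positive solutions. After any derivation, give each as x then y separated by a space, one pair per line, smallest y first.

d=55: √d = [7; 2,2,2,14] (ℓ=4, even), read p_3/q_3
a_0=7:  p_0=7·1+0=7,  q_0=7·0+1=1
…
a_2=2:  p_2=2·15+7=37,  q_2=2·2+1=5
a_3=2:  p_3=2·37+15=89,  q_3=2·5+2=12
(x₁, y₁) = (89, 12);  89² − 55·12² = 1 ✓
n=2: (89,12)∘(89,12) = (89·89+55·12·12, 89·12+12·89) = (15841,2136)
n=3: (15841,2136)∘(89,12) = (89·15841+55·12·2136, 89·2136+12·15841) = (2819609,380196)
n=4: (2819609,380196)∘(89,12) = (89·2819609+55·12·380196, 89·380196+12·2819609) = (501874561,67672752)

89 12
15841 2136
2819609 380196
501874561 67672752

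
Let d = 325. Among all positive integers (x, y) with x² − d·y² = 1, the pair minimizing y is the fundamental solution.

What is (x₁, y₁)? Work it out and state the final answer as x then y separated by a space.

[18; 36] for √325; ℓ=1 ⇒ convergent index 1
step 0: (18, 1)  from 18·(1,0) + (0,1)
step 1: (649, 36)  from 36·(18,1) + (1,0)
(x₁, y₁) = (649, 36);  649² − 325·36² = 1 ✓

649 36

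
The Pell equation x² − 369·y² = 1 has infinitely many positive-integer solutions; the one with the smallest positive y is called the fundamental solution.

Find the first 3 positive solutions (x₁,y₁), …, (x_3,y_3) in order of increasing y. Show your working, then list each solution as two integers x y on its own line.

√369 = [19; 4,1,3,2,7,4,7,2,3,1,4,38, …], period ℓ=12 (even) → k=11
k=0  a_k=19  p_k/q_k = 19/1
…
k=2  a_k=1  p_k/q_k = 96/5
k=3  a_k=3  p_k/q_k = 365/19
k=4  a_k=2  p_k/q_k = 826/43
…
k=7  a_k=7  p_k/q_k = 184045/9581
k=8  a_k=2  p_k/q_k = 393504/20485
k=9  a_k=3  p_k/q_k = 1364557/71036
k=10  a_k=1  p_k/q_k = 1758061/91521
k=11  a_k=4  p_k/q_k = 8396801/437120
(x₁, y₁) = (8396801, 437120);  8396801² − 369·437120² = 1 ✓
n=2: (8396801,437120)∘(8396801,437120) = (8396801·8396801+369·437120·437120, 8396801·437120+437120·8396801) = (141012534067201,7340819306240)
n=3: (141012534067201,7340819306240)∘(8396801,437120) = (8396801·141012534067201+369·437120·7340819306240, 8396801·7340819306240+437120·141012534067201) = (2368108374136006451201,123278797782910239360)

8396801 437120
141012534067201 7340819306240
2368108374136006451201 123278797782910239360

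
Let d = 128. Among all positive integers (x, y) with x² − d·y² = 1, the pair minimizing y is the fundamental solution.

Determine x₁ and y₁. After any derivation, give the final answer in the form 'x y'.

√128 → a₀=11, period (3,5,3,22); ℓ=4 even so k=3
a_0=11:  p_0=11·1+0=11,  q_0=11·0+1=1
a_1=3:  p_1=3·11+1=34,  q_1=3·1+0=3
a_2=5:  p_2=5·34+11=181,  q_2=5·3+1=16
a_3=3:  p_3=3·181+34=577,  q_3=3·16+3=51
fundamental: x₁=577, y₁=51  (since 332929 − 128·2601 = 1)

577 51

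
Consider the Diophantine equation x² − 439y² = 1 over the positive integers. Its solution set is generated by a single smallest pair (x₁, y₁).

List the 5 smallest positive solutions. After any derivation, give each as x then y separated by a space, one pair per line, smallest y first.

440 21
387199 18480
340734680 16262379
299846131201 14310875040
263864254722200 12593553772821

[20; 1,19,1,40] for √439; ℓ=4 ⇒ convergent index 3
i=0: a=20 ⇒ p=20, q=1
i=1: a=1 ⇒ p=21, q=1
i=2: a=19 ⇒ p=419, q=20
i=3: a=1 ⇒ p=440, q=21
fundamental: x₁=440, y₁=21  (since 193600 − 439·441 = 1)
n=2: (440,21)∘(440,21) = (440·440+439·21·21, 440·21+21·440) = (387199,18480)
n=3: (387199,18480)∘(440,21) = (440·387199+439·21·18480, 440·18480+21·387199) = (340734680,16262379)
n=4: (340734680,16262379)∘(440,21) = (440·340734680+439·21·16262379, 440·16262379+21·340734680) = (299846131201,14310875040)
n=5: (299846131201,14310875040)∘(440,21) = (440·299846131201+439·21·14310875040, 440·14310875040+21·299846131201) = (263864254722200,12593553772821)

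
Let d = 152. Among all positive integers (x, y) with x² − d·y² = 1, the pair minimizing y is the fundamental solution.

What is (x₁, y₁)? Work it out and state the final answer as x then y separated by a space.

37 3

√152 → a₀=12, period (3,24); ℓ=2 even so k=1
k=0  a_k=12  p_k/q_k = 12/1
k=1  a_k=3  p_k/q_k = 37/3
→ (37, 3).  Check: 37²=1369, 152·3²=1368, difference 1.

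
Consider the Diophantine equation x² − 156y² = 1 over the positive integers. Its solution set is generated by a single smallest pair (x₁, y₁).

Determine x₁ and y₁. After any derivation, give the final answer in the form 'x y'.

25 2

d=156: √d = [12; 2,24] (ℓ=2, even), read p_1/q_1
a_0=12:  p_0=12·1+0=12,  q_0=12·0+1=1
a_1=2:  p_1=2·12+1=25,  q_1=2·1+0=2
(x₁, y₁) = (25, 2);  25² − 156·2² = 1 ✓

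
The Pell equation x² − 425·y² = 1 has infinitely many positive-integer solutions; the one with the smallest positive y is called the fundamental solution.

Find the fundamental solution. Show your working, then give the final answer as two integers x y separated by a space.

√425 → a₀=20, period (1,1,1,1,1,1,40); ℓ=7 odd so k=13
step 0: (20, 1)  from 20·(1,0) + (0,1)
step 1: (21, 1)  from 1·(20,1) + (1,0)
…
step 3: (62, 3)  from 1·(41,2) + (21,1)
step 4: (103, 5)  from 1·(62,3) + (41,2)
…
step 6: (268, 13)  from 1·(165,8) + (103,5)
…
step 8: (11153, 541)  from 1·(10885,528) + (268,13)
…
step 10: (33191, 1610)  from 1·(22038,1069) + (11153,541)
step 11: (55229, 2679)  from 1·(33191,1610) + (22038,1069)
step 12: (88420, 4289)  from 1·(55229,2679) + (33191,1610)
step 13: (143649, 6968)  from 1·(88420,4289) + (55229,2679)
(x₁, y₁) = (143649, 6968);  143649² − 425·6968² = 1 ✓

143649 6968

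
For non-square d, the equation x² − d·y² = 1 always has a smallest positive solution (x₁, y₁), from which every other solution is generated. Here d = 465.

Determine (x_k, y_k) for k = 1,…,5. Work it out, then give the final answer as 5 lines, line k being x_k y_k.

√465 → a₀=21, period (1,1,3,2,2,2,3,1,1,42); ℓ=10 even so k=9
i=0: a=21 ⇒ p=21, q=1
i=1: a=1 ⇒ p=22, q=1
i=2: a=1 ⇒ p=43, q=2
i=3: a=3 ⇒ p=151, q=7
i=4: a=2 ⇒ p=345, q=16
i=5: a=2 ⇒ p=841, q=39
i=6: a=2 ⇒ p=2027, q=94
i=7: a=3 ⇒ p=6922, q=321
i=8: a=1 ⇒ p=8949, q=415
i=9: a=1 ⇒ p=15871, q=736
fundamental: x₁=15871, y₁=736  (since 251888641 − 465·541696 = 1)
(15871+736√465)^2 = 503777281 + 23362112√465
(15871+736√465)^3 = 15990898437631 + 741560158368√465
(15871+736√465)^4 = 507583097703505921 + 23538602523554944√465
(15871+736√465)^5 = 16111702671313786506751 + 747162320561120874080√465

15871 736
503777281 23362112
15990898437631 741560158368
507583097703505921 23538602523554944
16111702671313786506751 747162320561120874080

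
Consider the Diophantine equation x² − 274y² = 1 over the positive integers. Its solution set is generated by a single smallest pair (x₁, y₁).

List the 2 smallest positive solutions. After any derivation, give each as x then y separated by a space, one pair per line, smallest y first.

3959299 239190
31352097142801 1894049455620

d=274: √d = [16; 1,1,4,4,1,1,32] (ℓ=7, odd), read p_13/q_13
k=0  a_k=16  p_k/q_k = 16/1
…
k=8  a_k=1  p_k/q_k = 47209/2852
k=9  a_k=1  p_k/q_k = 93011/5619
k=10  a_k=4  p_k/q_k = 419253/25328
…
k=12  a_k=1  p_k/q_k = 2189276/132259
k=13  a_k=1  p_k/q_k = 3959299/239190
fundamental: x₁=3959299, y₁=239190  (since 15676048571401 − 274·57211856100 = 1)
(x_2, y_2) = (3959299·3959299 + 274·239190·239190, 3959299·239190 + 239190·3959299) = (31352097142801, 1894049455620)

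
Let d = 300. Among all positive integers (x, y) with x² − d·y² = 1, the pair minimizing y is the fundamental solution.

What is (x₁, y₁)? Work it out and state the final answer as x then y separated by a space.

√300 → a₀=17, period (3,8,3,34); ℓ=4 even so k=3
i=0: a=17 ⇒ p=17, q=1
i=1: a=3 ⇒ p=52, q=3
i=2: a=8 ⇒ p=433, q=25
i=3: a=3 ⇒ p=1351, q=78
(x₁, y₁) = (1351, 78);  1351² − 300·78² = 1 ✓

1351 78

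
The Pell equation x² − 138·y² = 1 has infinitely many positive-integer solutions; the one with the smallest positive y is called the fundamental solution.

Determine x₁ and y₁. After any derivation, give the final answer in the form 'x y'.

[11; 1,2,1,22] for √138; ℓ=4 ⇒ convergent index 3
a_0=11:  p_0=11·1+0=11,  q_0=11·0+1=1
…
a_2=2:  p_2=2·12+11=35,  q_2=2·1+1=3
a_3=1:  p_3=1·35+12=47,  q_3=1·3+1=4
(x₁, y₁) = (47, 4);  47² − 138·4² = 1 ✓

47 4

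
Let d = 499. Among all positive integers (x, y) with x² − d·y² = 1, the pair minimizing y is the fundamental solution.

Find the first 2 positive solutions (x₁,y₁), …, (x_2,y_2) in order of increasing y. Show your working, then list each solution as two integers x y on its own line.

4490 201
40320199 1804980

√499 → a₀=22, period (2,1,21,1,2,44); ℓ=6 even so k=5
k=0  a_k=22  p_k/q_k = 22/1
…
k=3  a_k=21  p_k/q_k = 1452/65
k=4  a_k=1  p_k/q_k = 1519/68
k=5  a_k=2  p_k/q_k = 4490/201
(x₁, y₁) = (4490, 201);  4490² − 499·201² = 1 ✓
k=2:  x_2 = 4490·4490+499·201·201 = 40320199,  y_2 = 4490·201+201·4490 = 1804980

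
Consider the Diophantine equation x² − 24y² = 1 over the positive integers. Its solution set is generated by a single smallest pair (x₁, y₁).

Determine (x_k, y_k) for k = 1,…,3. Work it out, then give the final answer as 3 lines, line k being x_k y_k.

√24 → a₀=4, period (1,8); ℓ=2 even so k=1
step 0: (4, 1)  from 4·(1,0) + (0,1)
step 1: (5, 1)  from 1·(4,1) + (1,0)
(x₁, y₁) = (5, 1);  5² − 24·1² = 1 ✓
(5+1√24)^2 = 49 + 10√24
(5+1√24)^3 = 485 + 99√24

5 1
49 10
485 99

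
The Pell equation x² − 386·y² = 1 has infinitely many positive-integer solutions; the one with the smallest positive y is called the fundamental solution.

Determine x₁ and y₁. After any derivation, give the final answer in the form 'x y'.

√386 → a₀=19, period (1,1,1,4,1,18,1,4,1,1,1,38); ℓ=12 even so k=11
k=0  a_k=19  p_k/q_k = 19/1
k=1  a_k=1  p_k/q_k = 20/1
k=2  a_k=1  p_k/q_k = 39/2
…
k=6  a_k=18  p_k/q_k = 6287/320
…
k=10  a_k=1  p_k/q_k = 72163/3673
k=11  a_k=1  p_k/q_k = 111555/5678
fundamental: x₁=111555, y₁=5678  (since 12444518025 − 386·32239684 = 1)

111555 5678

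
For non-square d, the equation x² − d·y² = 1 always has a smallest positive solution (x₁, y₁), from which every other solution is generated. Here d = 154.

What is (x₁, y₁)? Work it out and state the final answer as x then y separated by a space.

√154 = [12; 2,2,3,1,2,1,3,2,2,24, …], period ℓ=10 (even) → k=9
i=0: a=12 ⇒ p=12, q=1
…
i=2: a=2 ⇒ p=62, q=5
…
i=4: a=1 ⇒ p=273, q=22
…
i=8: a=2 ⇒ p=8724, q=703
i=9: a=2 ⇒ p=21295, q=1716
fundamental: x₁=21295, y₁=1716  (since 453477025 − 154·2944656 = 1)

21295 1716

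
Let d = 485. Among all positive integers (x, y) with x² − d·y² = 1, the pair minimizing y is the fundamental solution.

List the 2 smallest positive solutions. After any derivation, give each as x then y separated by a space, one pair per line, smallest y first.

969 44
1877921 85272

d=485: √d = [22; 44] (ℓ=1, odd), read p_1/q_1
i=0: a=22 ⇒ p=22, q=1
i=1: a=44 ⇒ p=969, q=44
(x₁, y₁) = (969, 44);  969² − 485·44² = 1 ✓
n=2: (969,44)∘(969,44) = (969·969+485·44·44, 969·44+44·969) = (1877921,85272)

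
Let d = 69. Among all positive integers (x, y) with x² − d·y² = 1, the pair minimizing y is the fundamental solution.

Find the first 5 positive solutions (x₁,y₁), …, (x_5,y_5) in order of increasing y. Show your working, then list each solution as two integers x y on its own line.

7775 936
120901249 14554800
1880014414175 226327139064
29234224019520001 3519386997890400
454592181623521601375 54726467590868580936

d=69: √d = [8; 3,3,1,4,1,3,3,16] (ℓ=8, even), read p_7/q_7
a_0=8:  p_0=8·1+0=8,  q_0=8·0+1=1
a_1=3:  p_1=3·8+1=25,  q_1=3·1+0=3
a_2=3:  p_2=3·25+8=83,  q_2=3·3+1=10
a_3=1:  p_3=1·83+25=108,  q_3=1·10+3=13
a_4=4:  p_4=4·108+83=515,  q_4=4·13+10=62
…
a_6=3:  p_6=3·623+515=2384,  q_6=3·75+62=287
a_7=3:  p_7=3·2384+623=7775,  q_7=3·287+75=936
fundamental: x₁=7775, y₁=936  (since 60450625 − 69·876096 = 1)
(7775+936√69)^2 = 120901249 + 14554800√69
(7775+936√69)^3 = 1880014414175 + 226327139064√69
(7775+936√69)^4 = 29234224019520001 + 3519386997890400√69
(7775+936√69)^5 = 454592181623521601375 + 54726467590868580936√69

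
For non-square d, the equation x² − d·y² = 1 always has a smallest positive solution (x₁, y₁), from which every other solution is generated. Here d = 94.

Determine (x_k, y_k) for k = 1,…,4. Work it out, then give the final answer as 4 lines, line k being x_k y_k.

2143295 221064
9187426914049 947610731760
39382732335491159615 4062018686654877336
168817626601983862467148801 17412208682026983028992480

√94 = [9; 1,2,3,1,1,…,2,1,18, …], period ℓ=16 (even) → k=15
k=0  a_k=9  p_k/q_k = 9/1
k=1  a_k=1  p_k/q_k = 10/1
…
k=3  a_k=3  p_k/q_k = 97/10
…
k=5  a_k=1  p_k/q_k = 223/23
…
k=7  a_k=1  p_k/q_k = 1464/151
…
k=12  a_k=1  p_k/q_k = 184493/19029
k=13  a_k=3  p_k/q_k = 652934/67345
k=14  a_k=2  p_k/q_k = 1490361/153719
k=15  a_k=1  p_k/q_k = 2143295/221064
(x₁, y₁) = (2143295, 221064);  2143295² − 94·221064² = 1 ✓
(2143295+221064√94)^2 = 9187426914049 + 947610731760√94
(2143295+221064√94)^3 = 39382732335491159615 + 4062018686654877336√94
(2143295+221064√94)^4 = 168817626601983862467148801 + 17412208682026983028992480√94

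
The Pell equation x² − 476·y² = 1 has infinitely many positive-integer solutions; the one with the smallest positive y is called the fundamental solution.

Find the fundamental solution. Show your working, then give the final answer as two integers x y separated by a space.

28799 1320

d=476: √d = [21; 1,4,2,10,2,4,1,42] (ℓ=8, even), read p_7/q_7
step 0: (21, 1)  from 21·(1,0) + (0,1)
…
step 2: (109, 5)  from 4·(22,1) + (21,1)
step 3: (240, 11)  from 2·(109,5) + (22,1)
step 4: (2509, 115)  from 10·(240,11) + (109,5)
step 5: (5258, 241)  from 2·(2509,115) + (240,11)
step 6: (23541, 1079)  from 4·(5258,241) + (2509,115)
step 7: (28799, 1320)  from 1·(23541,1079) + (5258,241)
fundamental: x₁=28799, y₁=1320  (since 829382401 − 476·1742400 = 1)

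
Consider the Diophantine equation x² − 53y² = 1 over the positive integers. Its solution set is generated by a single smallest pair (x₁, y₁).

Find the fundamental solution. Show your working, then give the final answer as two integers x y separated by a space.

66249 9100

d=53: √d = [7; 3,1,1,3,14] (ℓ=5, odd), read p_9/q_9
k=0  a_k=7  p_k/q_k = 7/1
…
k=2  a_k=1  p_k/q_k = 29/4
k=3  a_k=1  p_k/q_k = 51/7
k=4  a_k=3  p_k/q_k = 182/25
…
k=6  a_k=3  p_k/q_k = 7979/1096
…
k=8  a_k=1  p_k/q_k = 18557/2549
k=9  a_k=3  p_k/q_k = 66249/9100
fundamental: x₁=66249, y₁=9100  (since 4388930001 − 53·82810000 = 1)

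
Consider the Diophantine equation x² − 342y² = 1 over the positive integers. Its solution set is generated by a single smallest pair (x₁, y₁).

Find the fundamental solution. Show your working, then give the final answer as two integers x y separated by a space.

37 2

d=342: √d = [18; 2,36] (ℓ=2, even), read p_1/q_1
a_0=18:  p_0=18·1+0=18,  q_0=18·0+1=1
a_1=2:  p_1=2·18+1=37,  q_1=2·1+0=2
→ (37, 2).  Check: 37²=1369, 342·2²=1368, difference 1.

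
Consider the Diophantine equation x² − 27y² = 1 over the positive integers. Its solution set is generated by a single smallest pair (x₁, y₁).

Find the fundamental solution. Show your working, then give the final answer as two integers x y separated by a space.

d=27: √d = [5; 5,10] (ℓ=2, even), read p_1/q_1
a_0=5:  p_0=5·1+0=5,  q_0=5·0+1=1
a_1=5:  p_1=5·5+1=26,  q_1=5·1+0=5
(x₁, y₁) = (26, 5);  26² − 27·5² = 1 ✓

26 5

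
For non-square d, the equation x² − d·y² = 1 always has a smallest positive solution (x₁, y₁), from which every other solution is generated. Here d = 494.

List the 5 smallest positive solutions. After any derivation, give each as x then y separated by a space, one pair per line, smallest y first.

[22; 4,2,2,1,2,1,2,2,4,44] for √494; ℓ=10 ⇒ convergent index 9
k=0  a_k=22  p_k/q_k = 22/1
…
k=5  a_k=2  p_k/q_k = 1867/84
k=6  a_k=1  p_k/q_k = 2556/115
k=7  a_k=2  p_k/q_k = 6979/314
k=8  a_k=2  p_k/q_k = 16514/743
k=9  a_k=4  p_k/q_k = 73035/3286
(x₁, y₁) = (73035, 3286);  73035² − 494·3286² = 1 ✓
(73035+3286√494)^2 = 10668222449 + 479986020√494
(73035+3286√494)^3 = 1558307253052395 + 70111557938114√494
(73035+3286√494)^4 = 227621940442695115201 + 10241195267540325960√494
(73035+3286√494)^5 = 33248736838906168224357675 + 1495931392659503855039086√494

73035 3286
10668222449 479986020
1558307253052395 70111557938114
227621940442695115201 10241195267540325960
33248736838906168224357675 1495931392659503855039086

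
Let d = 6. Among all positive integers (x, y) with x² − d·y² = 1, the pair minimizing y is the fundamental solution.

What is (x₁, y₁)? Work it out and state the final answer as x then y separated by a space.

5 2

√6 → a₀=2, period (2,4); ℓ=2 even so k=1
i=0: a=2 ⇒ p=2, q=1
i=1: a=2 ⇒ p=5, q=2
fundamental: x₁=5, y₁=2  (since 25 − 6·4 = 1)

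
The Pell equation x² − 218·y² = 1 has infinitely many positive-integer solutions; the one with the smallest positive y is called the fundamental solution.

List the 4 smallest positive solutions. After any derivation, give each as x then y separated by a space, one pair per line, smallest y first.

126003 8534
31753512017 2150619204
8002075549230099 541968943114690
2016571050827526816577 136579425476409948936

√218 → a₀=14, period (1,3,3,1,28); ℓ=5 odd so k=9
i=0: a=14 ⇒ p=14, q=1
i=1: a=1 ⇒ p=15, q=1
…
i=3: a=3 ⇒ p=192, q=13
i=4: a=1 ⇒ p=251, q=17
i=5: a=28 ⇒ p=7220, q=489
i=6: a=1 ⇒ p=7471, q=506
i=7: a=3 ⇒ p=29633, q=2007
i=8: a=3 ⇒ p=96370, q=6527
i=9: a=1 ⇒ p=126003, q=8534
(x₁, y₁) = (126003, 8534);  126003² − 218·8534² = 1 ✓
k=2:  x_2 = 126003·126003+218·8534·8534 = 31753512017,  y_2 = 126003·8534+8534·126003 = 2150619204
k=3:  x_3 = 126003·31753512017+218·8534·2150619204 = 8002075549230099,  y_3 = 126003·2150619204+8534·31753512017 = 541968943114690
k=4:  x_4 = 126003·8002075549230099+218·8534·541968943114690 = 2016571050827526816577,  y_4 = 126003·541968943114690+8534·8002075549230099 = 136579425476409948936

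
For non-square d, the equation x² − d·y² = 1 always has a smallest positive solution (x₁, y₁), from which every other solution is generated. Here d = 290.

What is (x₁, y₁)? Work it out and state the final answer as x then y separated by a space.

579 34

d=290: √d = [17; 34] (ℓ=1, odd), read p_1/q_1
k=0  a_k=17  p_k/q_k = 17/1
k=1  a_k=34  p_k/q_k = 579/34
(x₁, y₁) = (579, 34);  579² − 290·34² = 1 ✓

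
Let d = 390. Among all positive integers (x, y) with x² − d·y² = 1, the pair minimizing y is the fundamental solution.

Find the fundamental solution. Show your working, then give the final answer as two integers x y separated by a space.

√390 = [19; 1,2,1,38, …], period ℓ=4 (even) → k=3
a_0=19:  p_0=19·1+0=19,  q_0=19·0+1=1
…
a_2=2:  p_2=2·20+19=59,  q_2=2·1+1=3
a_3=1:  p_3=1·59+20=79,  q_3=1·3+1=4
(x₁, y₁) = (79, 4);  79² − 390·4² = 1 ✓

79 4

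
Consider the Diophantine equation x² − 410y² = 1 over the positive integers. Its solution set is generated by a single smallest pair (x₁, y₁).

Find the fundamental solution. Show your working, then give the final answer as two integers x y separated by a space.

81 4

√410 → a₀=20, period (4,40); ℓ=2 even so k=1
step 0: (20, 1)  from 20·(1,0) + (0,1)
step 1: (81, 4)  from 4·(20,1) + (1,0)
(x₁, y₁) = (81, 4);  81² − 410·4² = 1 ✓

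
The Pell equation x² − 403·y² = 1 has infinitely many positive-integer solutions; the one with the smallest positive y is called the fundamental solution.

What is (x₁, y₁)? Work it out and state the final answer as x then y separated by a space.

d=403: √d = [20; 13,2,1,3,1,3,1,2,13,40] (ℓ=10, even), read p_9/q_9
step 0: (20, 1)  from 20·(1,0) + (0,1)
…
step 4: (2951, 147)  from 3·(803,40) + (542,27)
…
step 6: (14213, 708)  from 3·(3754,187) + (2951,147)
step 7: (17967, 895)  from 1·(14213,708) + (3754,187)
step 8: (50147, 2498)  from 2·(17967,895) + (14213,708)
step 9: (669878, 33369)  from 13·(50147,2498) + (17967,895)
→ (669878, 33369).  Check: 669878²=448736534884, 403·33369²=448736534883, difference 1.

669878 33369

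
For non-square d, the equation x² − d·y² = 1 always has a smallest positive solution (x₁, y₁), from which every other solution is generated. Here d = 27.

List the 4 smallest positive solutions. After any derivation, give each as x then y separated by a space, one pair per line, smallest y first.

√27 = [5; 5,10, …], period ℓ=2 (even) → k=1
a_0=5:  p_0=5·1+0=5,  q_0=5·0+1=1
a_1=5:  p_1=5·5+1=26,  q_1=5·1+0=5
(x₁, y₁) = (26, 5);  26² − 27·5² = 1 ✓
(26+5√27)^2 = 1351 + 260√27
(26+5√27)^3 = 70226 + 13515√27
(26+5√27)^4 = 3650401 + 702520√27

26 5
1351 260
70226 13515
3650401 702520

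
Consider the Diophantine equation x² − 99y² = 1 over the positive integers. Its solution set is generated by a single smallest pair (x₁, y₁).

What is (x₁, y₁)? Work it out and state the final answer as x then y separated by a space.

10 1

[9; 1,18] for √99; ℓ=2 ⇒ convergent index 1
i=0: a=9 ⇒ p=9, q=1
i=1: a=1 ⇒ p=10, q=1
→ (10, 1).  Check: 10²=100, 99·1²=99, difference 1.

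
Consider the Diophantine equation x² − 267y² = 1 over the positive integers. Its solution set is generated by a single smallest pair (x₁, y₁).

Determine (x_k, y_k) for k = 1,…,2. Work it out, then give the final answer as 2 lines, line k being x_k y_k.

2402 147
11539207 706188

√267 → a₀=16, period (2,1,15,1,2,32); ℓ=6 even so k=5
step 0: (16, 1)  from 16·(1,0) + (0,1)
step 1: (33, 2)  from 2·(16,1) + (1,0)
…
step 4: (817, 50)  from 1·(768,47) + (49,3)
step 5: (2402, 147)  from 2·(817,50) + (768,47)
(x₁, y₁) = (2402, 147);  2402² − 267·147² = 1 ✓
(x_2, y_2) = (2402·2402 + 267·147·147, 2402·147 + 147·2402) = (11539207, 706188)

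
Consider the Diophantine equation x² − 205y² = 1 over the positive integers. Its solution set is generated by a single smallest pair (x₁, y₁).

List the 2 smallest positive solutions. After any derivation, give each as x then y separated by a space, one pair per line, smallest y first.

39689 2772
3150433441 220035816

d=205: √d = [14; 3,6,1,4,1,6,3,28] (ℓ=8, even), read p_7/q_7
step 0: (14, 1)  from 14·(1,0) + (0,1)
step 1: (43, 3)  from 3·(14,1) + (1,0)
…
step 6: (12614, 881)  from 6·(1847,129) + (1532,107)
step 7: (39689, 2772)  from 3·(12614,881) + (1847,129)
(x₁, y₁) = (39689, 2772);  39689² − 205·2772² = 1 ✓
(39689+2772√205)^2 = 3150433441 + 220035816√205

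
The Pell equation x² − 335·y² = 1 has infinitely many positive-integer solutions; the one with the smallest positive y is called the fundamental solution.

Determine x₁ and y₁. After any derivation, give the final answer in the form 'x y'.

604 33

d=335: √d = [18; 3,3,3,36] (ℓ=4, even), read p_3/q_3
a_0=18:  p_0=18·1+0=18,  q_0=18·0+1=1
a_1=3:  p_1=3·18+1=55,  q_1=3·1+0=3
a_2=3:  p_2=3·55+18=183,  q_2=3·3+1=10
a_3=3:  p_3=3·183+55=604,  q_3=3·10+3=33
(x₁, y₁) = (604, 33);  604² − 335·33² = 1 ✓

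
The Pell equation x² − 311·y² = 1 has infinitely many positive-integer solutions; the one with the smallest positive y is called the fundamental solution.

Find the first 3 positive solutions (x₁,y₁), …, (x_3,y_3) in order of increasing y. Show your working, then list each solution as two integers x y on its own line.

√311 = [17; 1,1,1,2,1,…,1,1,34, …], period ℓ=16 (even) → k=15
i=0: a=17 ⇒ p=17, q=1
i=1: a=1 ⇒ p=18, q=1
…
i=3: a=1 ⇒ p=53, q=3
i=4: a=2 ⇒ p=141, q=8
i=5: a=1 ⇒ p=194, q=11
i=6: a=6 ⇒ p=1305, q=74
…
i=14: a=1 ⇒ p=10724507, q=608131
i=15: a=1 ⇒ p=16883880, q=957397
→ (16883880, 957397).  Check: 16883880²=285065403854400, 311·957397²=285065403854399, difference 1.
n=2: (16883880,957397)∘(16883880,957397) = (16883880·16883880+311·957397·957397, 16883880·957397+957397·16883880) = (570130807708799,32329152120720)
n=3: (570130807708799,32329152120720)∘(16883880,957397) = (16883880·570130807708799+311·957397·32329152120720, 16883880·32329152120720+957397·570130807708799) = (19252040283316857636360,1091683049815963029803)

16883880 957397
570130807708799 32329152120720
19252040283316857636360 1091683049815963029803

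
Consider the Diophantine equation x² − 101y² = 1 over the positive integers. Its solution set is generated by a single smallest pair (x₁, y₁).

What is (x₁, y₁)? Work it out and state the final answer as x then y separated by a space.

201 20

d=101: √d = [10; 20] (ℓ=1, odd), read p_1/q_1
step 0: (10, 1)  from 10·(1,0) + (0,1)
step 1: (201, 20)  from 20·(10,1) + (1,0)
fundamental: x₁=201, y₁=20  (since 40401 − 101·400 = 1)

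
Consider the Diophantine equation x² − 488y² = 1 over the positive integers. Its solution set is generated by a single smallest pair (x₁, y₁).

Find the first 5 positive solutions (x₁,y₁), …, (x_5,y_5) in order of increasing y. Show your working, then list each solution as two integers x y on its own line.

243 11
118097 5346
57394899 2598145
27893802817 1262693124
13556330774163 613666260119

[22; 11,44] for √488; ℓ=2 ⇒ convergent index 1
a_0=22:  p_0=22·1+0=22,  q_0=22·0+1=1
a_1=11:  p_1=11·22+1=243,  q_1=11·1+0=11
(x₁, y₁) = (243, 11);  243² − 488·11² = 1 ✓
(243+11√488)^2 = 118097 + 5346√488
(243+11√488)^3 = 57394899 + 2598145√488
(243+11√488)^4 = 27893802817 + 1262693124√488
(243+11√488)^5 = 13556330774163 + 613666260119√488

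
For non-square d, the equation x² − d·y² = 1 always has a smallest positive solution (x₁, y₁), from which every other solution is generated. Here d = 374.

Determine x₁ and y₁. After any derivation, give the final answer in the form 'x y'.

√374 = [19; 2,1,18,1,2,38, …], period ℓ=6 (even) → k=5
k=0  a_k=19  p_k/q_k = 19/1
…
k=2  a_k=1  p_k/q_k = 58/3
…
k=4  a_k=1  p_k/q_k = 1141/59
k=5  a_k=2  p_k/q_k = 3365/174
→ (3365, 174).  Check: 3365²=11323225, 374·174²=11323224, difference 1.

3365 174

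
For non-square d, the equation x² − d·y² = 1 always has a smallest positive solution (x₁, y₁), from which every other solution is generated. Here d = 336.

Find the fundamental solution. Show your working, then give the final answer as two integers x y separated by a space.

√336 → a₀=18, period (3,36); ℓ=2 even so k=1
step 0: (18, 1)  from 18·(1,0) + (0,1)
step 1: (55, 3)  from 3·(18,1) + (1,0)
→ (55, 3).  Check: 55²=3025, 336·3²=3024, difference 1.

55 3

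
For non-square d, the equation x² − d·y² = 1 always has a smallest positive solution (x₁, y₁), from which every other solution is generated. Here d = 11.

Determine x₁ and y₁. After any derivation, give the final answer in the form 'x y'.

10 3

[3; 3,6] for √11; ℓ=2 ⇒ convergent index 1
a_0=3:  p_0=3·1+0=3,  q_0=3·0+1=1
a_1=3:  p_1=3·3+1=10,  q_1=3·1+0=3
→ (10, 3).  Check: 10²=100, 11·3²=99, difference 1.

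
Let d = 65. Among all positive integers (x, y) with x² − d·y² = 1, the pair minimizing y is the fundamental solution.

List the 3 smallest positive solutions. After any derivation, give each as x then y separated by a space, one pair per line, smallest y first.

√65 = [8; 16, …], period ℓ=1 (odd) → k=1
k=0  a_k=8  p_k/q_k = 8/1
k=1  a_k=16  p_k/q_k = 129/16
(x₁, y₁) = (129, 16);  129² − 65·16² = 1 ✓
(x_2, y_2) = (129·129 + 65·16·16, 129·16 + 16·129) = (33281, 4128)
(x_3, y_3) = (129·33281 + 65·16·4128, 129·4128 + 16·33281) = (8586369, 1065008)

129 16
33281 4128
8586369 1065008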